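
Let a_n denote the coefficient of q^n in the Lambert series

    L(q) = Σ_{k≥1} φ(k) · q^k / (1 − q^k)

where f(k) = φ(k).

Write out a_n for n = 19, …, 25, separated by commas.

q^19  k|19↦φ(k): 19:18 1:1  a_19=19
n=20: 20·1 10·2 5·4 4·5 2·10 1·20  φ→[8+4+4+2+1+1]=20
d|21:{1,3,7,21}  Σφ=1+2+6+12=21
[q^22] φ(1)=1,φ(2)=1,φ(11)=10,φ(22)=10 ⇒ 22
[q^23] φ(23)=22,φ(1)=1 ⇒ 23
n=24: 1·24 2·12 3·8 4·6 6·4 8·3 12·2 24·1  φ→[1+1+2+2+2+4+4+8]=24
q^25  k|25↦φ(k): 1:1 5:4 25:20  a_25=25

19, 20, 21, 22, 23, 24, 25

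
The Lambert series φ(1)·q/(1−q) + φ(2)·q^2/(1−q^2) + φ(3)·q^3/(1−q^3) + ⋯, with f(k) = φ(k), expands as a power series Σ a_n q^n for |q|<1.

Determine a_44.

[q^44] φ(44)=20,φ(22)=10,φ(11)=10,φ(4)=2,φ(2)=1,φ(1)=1 ⇒ 44

a_44 = 44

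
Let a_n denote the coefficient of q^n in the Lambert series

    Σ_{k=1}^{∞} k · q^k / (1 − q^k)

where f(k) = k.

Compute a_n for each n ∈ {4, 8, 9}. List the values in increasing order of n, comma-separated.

[q^4] f(1)=1,f(2)=2,f(4)=4 ⇒ 7
d|8:{8,4,2,1}  Σf=8+4+2+1=15
q^9  k|9↦f(k): 9:9 3:3 1:1  a_9=13

7, 15, 13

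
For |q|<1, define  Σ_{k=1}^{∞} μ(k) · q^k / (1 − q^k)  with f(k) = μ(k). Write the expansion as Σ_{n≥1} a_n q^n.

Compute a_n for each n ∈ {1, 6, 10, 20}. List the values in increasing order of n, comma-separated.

1, 0, 0, 0

q^1  k|1↦μ(k): 1:1  a_1=1
d|6:{6,3,2,1}  Σμ=1+(-1)+(-1)+1=0
n=10: 10·1 5·2 2·5 1·10  μ→[1+(-1)+(-1)+1]=0
n=20: 1·20 2·10 4·5 5·4 10·2 20·1  μ→[1+(-1)+0+(-1)+1+0]=0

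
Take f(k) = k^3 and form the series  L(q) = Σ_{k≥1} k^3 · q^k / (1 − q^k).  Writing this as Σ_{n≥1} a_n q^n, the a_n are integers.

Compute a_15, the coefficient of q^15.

n=15: 15·1 5·3 3·5 1·15  f→[3375+125+27+1]=3528

a_15 = 3528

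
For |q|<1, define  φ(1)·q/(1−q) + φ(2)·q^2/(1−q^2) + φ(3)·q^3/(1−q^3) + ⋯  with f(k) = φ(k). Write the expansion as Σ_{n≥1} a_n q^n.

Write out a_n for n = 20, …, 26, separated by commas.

d|20:{20,10,5,4,2,1}  Σφ=8+4+4+2+1+1=20
q^21  k|21↦φ(k): 21:12 7:6 3:2 1:1  a_21=21
d|22:{22,11,2,1}  Σφ=10+10+1+1=22
n=23: 23·1 1·23  φ→[22+1]=23
d|24:{24,12,8,6,4,3,2,1}  Σφ=8+4+4+2+2+2+1+1=24
d|25:{1,5,25}  Σφ=1+4+20=25
d|26:{1,2,13,26}  Σφ=1+1+12+12=26

20, 21, 22, 23, 24, 25, 26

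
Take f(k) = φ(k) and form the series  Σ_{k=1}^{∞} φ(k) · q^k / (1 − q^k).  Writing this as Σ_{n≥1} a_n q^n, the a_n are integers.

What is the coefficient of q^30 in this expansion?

n=30: 1·30 2·15 3·10 5·6 6·5 10·3 15·2 30·1  φ→[1+1+2+4+2+4+8+8]=30

a_30 = 30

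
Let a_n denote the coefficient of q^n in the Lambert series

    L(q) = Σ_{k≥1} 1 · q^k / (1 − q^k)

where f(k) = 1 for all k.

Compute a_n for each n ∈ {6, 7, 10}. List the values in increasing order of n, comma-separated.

[q^6] f(1)=1,f(2)=1,f(3)=1,f(6)=1 ⇒ 4
q^7  k|7↦f(k): 7:1 1:1  a_7=2
[q^10] f(10)=1,f(5)=1,f(2)=1,f(1)=1 ⇒ 4

4, 2, 4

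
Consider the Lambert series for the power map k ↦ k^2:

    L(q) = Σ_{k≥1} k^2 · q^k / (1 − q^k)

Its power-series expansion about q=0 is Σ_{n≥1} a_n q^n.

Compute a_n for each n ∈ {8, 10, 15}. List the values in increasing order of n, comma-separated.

85, 130, 260

[q^8] f(1)=1,f(2)=4,f(4)=16,f(8)=64 ⇒ 85
n=10: 10·1 5·2 2·5 1·10  f→[100+25+4+1]=130
d|15:{1,3,5,15}  Σf=1+9+25+225=260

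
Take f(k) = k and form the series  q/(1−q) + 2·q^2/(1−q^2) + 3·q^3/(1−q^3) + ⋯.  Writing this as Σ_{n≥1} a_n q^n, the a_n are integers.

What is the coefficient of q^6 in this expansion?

a_6 = 12

q^6  k|6↦f(k): 6:6 3:3 2:2 1:1  a_6=12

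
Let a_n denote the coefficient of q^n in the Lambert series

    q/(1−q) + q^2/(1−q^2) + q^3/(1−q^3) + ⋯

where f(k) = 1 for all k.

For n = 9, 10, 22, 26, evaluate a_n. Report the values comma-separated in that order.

n=9: 1·9 3·3 9·1  f→[1+1+1]=3
q^10  k|10↦f(k): 10:1 5:1 2:1 1:1  a_10=4
d|22:{22,11,2,1}  Σf=1+1+1+1=4
[q^26] f(1)=1,f(2)=1,f(13)=1,f(26)=1 ⇒ 4

3, 4, 4, 4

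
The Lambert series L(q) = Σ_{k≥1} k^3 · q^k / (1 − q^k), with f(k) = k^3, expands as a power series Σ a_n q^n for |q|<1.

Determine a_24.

a_24 = 16380

d|24:{24,12,8,6,4,3,2,1}  Σf=13824+1728+512+216+64+27+8+1=16380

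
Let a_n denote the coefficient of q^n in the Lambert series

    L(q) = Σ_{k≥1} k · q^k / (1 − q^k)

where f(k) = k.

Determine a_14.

a_14 = 24

[q^14] f(14)=14,f(7)=7,f(2)=2,f(1)=1 ⇒ 24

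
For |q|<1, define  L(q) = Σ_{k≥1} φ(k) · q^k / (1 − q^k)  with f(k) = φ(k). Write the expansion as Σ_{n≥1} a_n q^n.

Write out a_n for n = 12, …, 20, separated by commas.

q^12  k|12↦φ(k): 12:4 6:2 4:2 3:2 2:1 1:1  a_12=12
d|13:{13,1}  Σφ=12+1=13
[q^14] φ(14)=6,φ(7)=6,φ(2)=1,φ(1)=1 ⇒ 14
q^15  k|15↦φ(k): 15:8 5:4 3:2 1:1  a_15=15
[q^16] φ(16)=8,φ(8)=4,φ(4)=2,φ(2)=1,φ(1)=1 ⇒ 16
n=17: 17·1 1·17  φ→[16+1]=17
[q^18] φ(18)=6,φ(9)=6,φ(6)=2,φ(3)=2,φ(2)=1,φ(1)=1 ⇒ 18
n=19: 1·19 19·1  φ→[1+18]=19
q^20  k|20↦φ(k): 20:8 10:4 5:4 4:2 2:1 1:1  a_20=20

12, 13, 14, 15, 16, 17, 18, 19, 20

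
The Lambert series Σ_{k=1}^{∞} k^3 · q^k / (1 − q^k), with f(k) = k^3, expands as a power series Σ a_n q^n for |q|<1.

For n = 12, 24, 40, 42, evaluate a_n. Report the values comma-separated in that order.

2044, 16380, 73710, 86688

[q^12] f(1)=1,f(2)=8,f(3)=27,f(4)=64,f(6)=216,f(12)=1728 ⇒ 2044
d|24:{24,12,8,6,4,3,2,1}  Σf=13824+1728+512+216+64+27+8+1=16380
[q^40] f(40)=64000,f(20)=8000,f(10)=1000,f(8)=512,f(5)=125,f(4)=64,f(2)=8,f(1)=1 ⇒ 73710
[q^42] f(42)=74088,f(21)=9261,f(14)=2744,f(7)=343,f(6)=216,f(3)=27,f(2)=8,f(1)=1 ⇒ 86688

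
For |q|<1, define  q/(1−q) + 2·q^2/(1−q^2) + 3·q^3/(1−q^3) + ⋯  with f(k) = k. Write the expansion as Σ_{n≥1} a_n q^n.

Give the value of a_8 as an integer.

[q^8] f(8)=8,f(4)=4,f(2)=2,f(1)=1 ⇒ 15

a_8 = 15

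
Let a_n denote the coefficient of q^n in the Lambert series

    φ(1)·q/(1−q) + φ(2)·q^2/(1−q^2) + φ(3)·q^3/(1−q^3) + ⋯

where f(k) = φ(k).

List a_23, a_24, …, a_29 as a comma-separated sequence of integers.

[q^23] φ(1)=1,φ(23)=22 ⇒ 23
q^24  k|24↦φ(k): 24:8 12:4 8:4 6:2 4:2 3:2 2:1 1:1  a_24=24
d|25:{1,5,25}  Σφ=1+4+20=25
[q^26] φ(1)=1,φ(2)=1,φ(13)=12,φ(26)=12 ⇒ 26
d|27:{1,3,9,27}  Σφ=1+2+6+18=27
d|28:{28,14,7,4,2,1}  Σφ=12+6+6+2+1+1=28
n=29: 29·1 1·29  φ→[28+1]=29

23, 24, 25, 26, 27, 28, 29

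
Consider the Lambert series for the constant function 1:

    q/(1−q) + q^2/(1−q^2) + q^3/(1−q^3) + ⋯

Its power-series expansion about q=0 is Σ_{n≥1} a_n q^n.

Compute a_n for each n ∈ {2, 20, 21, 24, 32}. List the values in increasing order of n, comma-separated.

d|2:{1,2}  Σf=1+1=2
n=20: 1·20 2·10 4·5 5·4 10·2 20·1  f→[1+1+1+1+1+1]=6
d|21:{21,7,3,1}  Σf=1+1+1+1=4
n=24: 24·1 12·2 8·3 6·4 4·6 3·8 2·12 1·24  f→[1+1+1+1+1+1+1+1]=8
[q^32] f(32)=1,f(16)=1,f(8)=1,f(4)=1,f(2)=1,f(1)=1 ⇒ 6

2, 6, 4, 8, 6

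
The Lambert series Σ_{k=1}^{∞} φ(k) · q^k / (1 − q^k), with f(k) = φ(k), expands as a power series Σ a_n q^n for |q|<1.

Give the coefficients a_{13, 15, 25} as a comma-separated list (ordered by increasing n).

n=13: 13·1 1·13  φ→[12+1]=13
[q^15] φ(15)=8,φ(5)=4,φ(3)=2,φ(1)=1 ⇒ 15
[q^25] φ(1)=1,φ(5)=4,φ(25)=20 ⇒ 25

13, 15, 25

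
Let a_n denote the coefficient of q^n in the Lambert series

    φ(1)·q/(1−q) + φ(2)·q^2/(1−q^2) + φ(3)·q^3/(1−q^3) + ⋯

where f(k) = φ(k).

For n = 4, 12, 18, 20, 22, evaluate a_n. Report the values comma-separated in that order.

d|4:{4,2,1}  Σφ=2+1+1=4
q^12  k|12↦φ(k): 12:4 6:2 4:2 3:2 2:1 1:1  a_12=12
d|18:{1,2,3,6,9,18}  Σφ=1+1+2+2+6+6=18
[q^20] φ(1)=1,φ(2)=1,φ(4)=2,φ(5)=4,φ(10)=4,φ(20)=8 ⇒ 20
[q^22] φ(22)=10,φ(11)=10,φ(2)=1,φ(1)=1 ⇒ 22

4, 12, 18, 20, 22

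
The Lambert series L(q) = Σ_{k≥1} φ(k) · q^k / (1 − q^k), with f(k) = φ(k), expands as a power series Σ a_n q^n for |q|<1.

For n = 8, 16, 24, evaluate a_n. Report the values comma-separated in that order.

q^8  k|8↦φ(k): 8:4 4:2 2:1 1:1  a_8=8
q^16  k|16↦φ(k): 16:8 8:4 4:2 2:1 1:1  a_16=16
[q^24] φ(24)=8,φ(12)=4,φ(8)=4,φ(6)=2,φ(4)=2,φ(3)=2,φ(2)=1,φ(1)=1 ⇒ 24

8, 16, 24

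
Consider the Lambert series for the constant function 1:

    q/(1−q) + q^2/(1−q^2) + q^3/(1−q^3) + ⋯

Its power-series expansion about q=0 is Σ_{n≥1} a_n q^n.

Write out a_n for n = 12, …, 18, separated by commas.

6, 2, 4, 4, 5, 2, 6

[q^12] f(12)=1,f(6)=1,f(4)=1,f(3)=1,f(2)=1,f(1)=1 ⇒ 6
d|13:{1,13}  Σf=1+1=2
[q^14] f(14)=1,f(7)=1,f(2)=1,f(1)=1 ⇒ 4
d|15:{1,3,5,15}  Σf=1+1+1+1=4
[q^16] f(1)=1,f(2)=1,f(4)=1,f(8)=1,f(16)=1 ⇒ 5
[q^17] f(17)=1,f(1)=1 ⇒ 2
d|18:{1,2,3,6,9,18}  Σf=1+1+1+1+1+1=6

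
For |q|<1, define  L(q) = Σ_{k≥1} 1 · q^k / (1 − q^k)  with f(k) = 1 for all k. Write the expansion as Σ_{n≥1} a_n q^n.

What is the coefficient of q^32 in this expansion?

q^32  k|32↦f(k): 1:1 2:1 4:1 8:1 16:1 32:1  a_32=6

a_32 = 6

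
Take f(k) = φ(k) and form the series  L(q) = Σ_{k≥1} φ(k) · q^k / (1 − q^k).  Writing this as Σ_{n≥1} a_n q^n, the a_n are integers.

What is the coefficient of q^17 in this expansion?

[q^17] φ(17)=16,φ(1)=1 ⇒ 17

a_17 = 17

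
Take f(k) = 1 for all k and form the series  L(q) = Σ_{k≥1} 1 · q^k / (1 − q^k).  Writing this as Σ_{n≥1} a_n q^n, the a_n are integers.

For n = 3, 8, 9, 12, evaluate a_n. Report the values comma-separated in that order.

[q^3] f(3)=1,f(1)=1 ⇒ 2
d|8:{1,2,4,8}  Σf=1+1+1+1=4
q^9  k|9↦f(k): 9:1 3:1 1:1  a_9=3
[q^12] f(1)=1,f(2)=1,f(3)=1,f(4)=1,f(6)=1,f(12)=1 ⇒ 6

2, 4, 3, 6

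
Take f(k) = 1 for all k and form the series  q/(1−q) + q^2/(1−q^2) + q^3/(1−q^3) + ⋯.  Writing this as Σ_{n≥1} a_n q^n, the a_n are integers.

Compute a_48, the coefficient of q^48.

a_48 = 10

q^48  k|48↦f(k): 48:1 24:1 16:1 12:1 8:1 6:1 4:1 3:1 2:1 1:1  a_48=10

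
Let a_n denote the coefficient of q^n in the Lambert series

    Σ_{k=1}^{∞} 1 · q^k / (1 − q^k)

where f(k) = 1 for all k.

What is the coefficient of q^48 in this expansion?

q^48  k|48↦f(k): 48:1 24:1 16:1 12:1 8:1 6:1 4:1 3:1 2:1 1:1  a_48=10

a_48 = 10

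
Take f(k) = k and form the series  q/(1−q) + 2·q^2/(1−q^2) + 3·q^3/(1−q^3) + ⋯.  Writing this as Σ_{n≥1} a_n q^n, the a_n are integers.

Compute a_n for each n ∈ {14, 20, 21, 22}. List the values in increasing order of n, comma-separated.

24, 42, 32, 36

d|14:{14,7,2,1}  Σf=14+7+2+1=24
n=20: 1·20 2·10 4·5 5·4 10·2 20·1  f→[1+2+4+5+10+20]=42
n=21: 21·1 7·3 3·7 1·21  f→[21+7+3+1]=32
[q^22] f(22)=22,f(11)=11,f(2)=2,f(1)=1 ⇒ 36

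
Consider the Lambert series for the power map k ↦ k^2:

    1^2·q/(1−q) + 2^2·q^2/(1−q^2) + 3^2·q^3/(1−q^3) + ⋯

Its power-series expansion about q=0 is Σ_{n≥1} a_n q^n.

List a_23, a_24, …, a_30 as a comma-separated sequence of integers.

530, 850, 651, 850, 820, 1050, 842, 1300

[q^23] f(1)=1,f(23)=529 ⇒ 530
[q^24] f(1)=1,f(2)=4,f(3)=9,f(4)=16,f(6)=36,f(8)=64,f(12)=144,f(24)=576 ⇒ 850
n=25: 25·1 5·5 1·25  f→[625+25+1]=651
n=26: 1·26 2·13 13·2 26·1  f→[1+4+169+676]=850
[q^27] f(27)=729,f(9)=81,f(3)=9,f(1)=1 ⇒ 820
n=28: 1·28 2·14 4·7 7·4 14·2 28·1  f→[1+4+16+49+196+784]=1050
n=29: 29·1 1·29  f→[841+1]=842
[q^30] f(1)=1,f(2)=4,f(3)=9,f(5)=25,f(6)=36,f(10)=100,f(15)=225,f(30)=900 ⇒ 1300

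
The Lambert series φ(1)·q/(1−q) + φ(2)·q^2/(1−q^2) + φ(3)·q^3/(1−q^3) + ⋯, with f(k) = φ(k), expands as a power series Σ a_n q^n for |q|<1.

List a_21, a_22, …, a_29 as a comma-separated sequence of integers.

q^21  k|21↦φ(k): 1:1 3:2 7:6 21:12  a_21=21
n=22: 1·22 2·11 11·2 22·1  φ→[1+1+10+10]=22
[q^23] φ(1)=1,φ(23)=22 ⇒ 23
n=24: 1·24 2·12 3·8 4·6 6·4 8·3 12·2 24·1  φ→[1+1+2+2+2+4+4+8]=24
n=25: 25·1 5·5 1·25  φ→[20+4+1]=25
d|26:{26,13,2,1}  Σφ=12+12+1+1=26
n=27: 27·1 9·3 3·9 1·27  φ→[18+6+2+1]=27
q^28  k|28↦φ(k): 1:1 2:1 4:2 7:6 14:6 28:12  a_28=28
q^29  k|29↦φ(k): 29:28 1:1  a_29=29

21, 22, 23, 24, 25, 26, 27, 28, 29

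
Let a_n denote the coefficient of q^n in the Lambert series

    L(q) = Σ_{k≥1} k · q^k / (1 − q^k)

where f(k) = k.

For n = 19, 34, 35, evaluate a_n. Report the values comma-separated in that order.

n=19: 19·1 1·19  f→[19+1]=20
n=34: 34·1 17·2 2·17 1·34  f→[34+17+2+1]=54
[q^35] f(1)=1,f(5)=5,f(7)=7,f(35)=35 ⇒ 48

20, 54, 48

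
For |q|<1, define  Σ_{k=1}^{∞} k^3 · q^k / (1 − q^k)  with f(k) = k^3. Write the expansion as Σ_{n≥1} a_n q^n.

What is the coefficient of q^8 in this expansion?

a_8 = 585

q^8  k|8↦f(k): 8:512 4:64 2:8 1:1  a_8=585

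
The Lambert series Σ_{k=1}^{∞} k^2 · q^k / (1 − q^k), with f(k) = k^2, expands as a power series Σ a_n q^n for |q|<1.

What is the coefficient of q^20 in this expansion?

a_20 = 546

[q^20] f(20)=400,f(10)=100,f(5)=25,f(4)=16,f(2)=4,f(1)=1 ⇒ 546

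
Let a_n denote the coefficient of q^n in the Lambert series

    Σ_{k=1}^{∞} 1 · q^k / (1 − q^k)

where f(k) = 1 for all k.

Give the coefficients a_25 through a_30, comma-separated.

[q^25] f(1)=1,f(5)=1,f(25)=1 ⇒ 3
n=26: 26·1 13·2 2·13 1·26  f→[1+1+1+1]=4
n=27: 1·27 3·9 9·3 27·1  f→[1+1+1+1]=4
d|28:{28,14,7,4,2,1}  Σf=1+1+1+1+1+1=6
n=29: 1·29 29·1  f→[1+1]=2
q^30  k|30↦f(k): 1:1 2:1 3:1 5:1 6:1 10:1 15:1 30:1  a_30=8

3, 4, 4, 6, 2, 8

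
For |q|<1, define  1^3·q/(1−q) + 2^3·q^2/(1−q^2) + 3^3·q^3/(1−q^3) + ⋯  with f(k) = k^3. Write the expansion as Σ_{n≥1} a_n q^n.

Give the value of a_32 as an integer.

q^32  k|32↦f(k): 32:32768 16:4096 8:512 4:64 2:8 1:1  a_32=37449

a_32 = 37449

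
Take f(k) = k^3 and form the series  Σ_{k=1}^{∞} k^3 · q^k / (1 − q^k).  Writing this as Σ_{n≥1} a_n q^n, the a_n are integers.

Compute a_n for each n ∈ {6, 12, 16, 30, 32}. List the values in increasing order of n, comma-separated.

q^6  k|6↦f(k): 1:1 2:8 3:27 6:216  a_6=252
q^12  k|12↦f(k): 12:1728 6:216 4:64 3:27 2:8 1:1  a_12=2044
d|16:{1,2,4,8,16}  Σf=1+8+64+512+4096=4681
n=30: 30·1 15·2 10·3 6·5 5·6 3·10 2·15 1·30  f→[27000+3375+1000+216+125+27+8+1]=31752
n=32: 32·1 16·2 8·4 4·8 2·16 1·32  f→[32768+4096+512+64+8+1]=37449

252, 2044, 4681, 31752, 37449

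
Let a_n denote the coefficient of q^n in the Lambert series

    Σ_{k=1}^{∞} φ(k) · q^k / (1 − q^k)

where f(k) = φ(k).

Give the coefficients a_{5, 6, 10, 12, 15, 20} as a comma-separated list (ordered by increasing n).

d|5:{1,5}  Σφ=1+4=5
n=6: 1·6 2·3 3·2 6·1  φ→[1+1+2+2]=6
d|10:{10,5,2,1}  Σφ=4+4+1+1=10
[q^12] φ(12)=4,φ(6)=2,φ(4)=2,φ(3)=2,φ(2)=1,φ(1)=1 ⇒ 12
q^15  k|15↦φ(k): 1:1 3:2 5:4 15:8  a_15=15
n=20: 1·20 2·10 4·5 5·4 10·2 20·1  φ→[1+1+2+4+4+8]=20

5, 6, 10, 12, 15, 20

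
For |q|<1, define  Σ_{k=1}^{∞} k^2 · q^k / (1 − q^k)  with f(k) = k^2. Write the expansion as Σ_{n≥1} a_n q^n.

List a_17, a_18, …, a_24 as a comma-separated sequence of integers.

d|17:{1,17}  Σf=1+289=290
d|18:{18,9,6,3,2,1}  Σf=324+81+36+9+4+1=455
d|19:{1,19}  Σf=1+361=362
[q^20] f(20)=400,f(10)=100,f(5)=25,f(4)=16,f(2)=4,f(1)=1 ⇒ 546
d|21:{21,7,3,1}  Σf=441+49+9+1=500
d|22:{1,2,11,22}  Σf=1+4+121+484=610
d|23:{1,23}  Σf=1+529=530
[q^24] f(24)=576,f(12)=144,f(8)=64,f(6)=36,f(4)=16,f(3)=9,f(2)=4,f(1)=1 ⇒ 850

290, 455, 362, 546, 500, 610, 530, 850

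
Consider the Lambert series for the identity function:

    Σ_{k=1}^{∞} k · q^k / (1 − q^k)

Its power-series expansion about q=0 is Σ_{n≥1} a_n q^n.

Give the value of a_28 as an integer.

a_28 = 56

q^28  k|28↦f(k): 1:1 2:2 4:4 7:7 14:14 28:28  a_28=56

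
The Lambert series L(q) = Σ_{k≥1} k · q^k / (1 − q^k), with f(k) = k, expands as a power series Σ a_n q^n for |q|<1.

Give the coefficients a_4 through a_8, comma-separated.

7, 6, 12, 8, 15

[q^4] f(4)=4,f(2)=2,f(1)=1 ⇒ 7
n=5: 5·1 1·5  f→[5+1]=6
[q^6] f(1)=1,f(2)=2,f(3)=3,f(6)=6 ⇒ 12
q^7  k|7↦f(k): 7:7 1:1  a_7=8
n=8: 1·8 2·4 4·2 8·1  f→[1+2+4+8]=15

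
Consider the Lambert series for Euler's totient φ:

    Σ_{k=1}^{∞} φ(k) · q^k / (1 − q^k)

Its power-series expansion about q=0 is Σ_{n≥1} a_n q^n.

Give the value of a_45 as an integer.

d|45:{45,15,9,5,3,1}  Σφ=24+8+6+4+2+1=45

a_45 = 45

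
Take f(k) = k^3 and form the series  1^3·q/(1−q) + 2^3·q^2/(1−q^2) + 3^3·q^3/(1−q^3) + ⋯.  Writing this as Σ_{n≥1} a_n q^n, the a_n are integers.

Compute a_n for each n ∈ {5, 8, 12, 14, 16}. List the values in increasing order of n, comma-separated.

[q^5] f(1)=1,f(5)=125 ⇒ 126
q^8  k|8↦f(k): 8:512 4:64 2:8 1:1  a_8=585
n=12: 1·12 2·6 3·4 4·3 6·2 12·1  f→[1+8+27+64+216+1728]=2044
n=14: 14·1 7·2 2·7 1·14  f→[2744+343+8+1]=3096
q^16  k|16↦f(k): 16:4096 8:512 4:64 2:8 1:1  a_16=4681

126, 585, 2044, 3096, 4681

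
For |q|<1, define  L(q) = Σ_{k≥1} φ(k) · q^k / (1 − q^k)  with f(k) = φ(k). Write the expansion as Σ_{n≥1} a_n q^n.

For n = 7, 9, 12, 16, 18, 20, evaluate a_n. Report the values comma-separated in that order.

q^7  k|7↦φ(k): 7:6 1:1  a_7=7
q^9  k|9↦φ(k): 9:6 3:2 1:1  a_9=9
d|12:{12,6,4,3,2,1}  Σφ=4+2+2+2+1+1=12
n=16: 16·1 8·2 4·4 2·8 1·16  φ→[8+4+2+1+1]=16
[q^18] φ(1)=1,φ(2)=1,φ(3)=2,φ(6)=2,φ(9)=6,φ(18)=6 ⇒ 18
q^20  k|20↦φ(k): 1:1 2:1 4:2 5:4 10:4 20:8  a_20=20

7, 9, 12, 16, 18, 20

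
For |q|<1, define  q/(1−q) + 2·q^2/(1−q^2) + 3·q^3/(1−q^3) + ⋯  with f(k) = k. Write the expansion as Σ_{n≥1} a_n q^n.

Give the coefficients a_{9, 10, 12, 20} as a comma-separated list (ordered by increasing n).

13, 18, 28, 42

d|9:{1,3,9}  Σf=1+3+9=13
d|10:{1,2,5,10}  Σf=1+2+5+10=18
n=12: 12·1 6·2 4·3 3·4 2·6 1·12  f→[12+6+4+3+2+1]=28
[q^20] f(1)=1,f(2)=2,f(4)=4,f(5)=5,f(10)=10,f(20)=20 ⇒ 42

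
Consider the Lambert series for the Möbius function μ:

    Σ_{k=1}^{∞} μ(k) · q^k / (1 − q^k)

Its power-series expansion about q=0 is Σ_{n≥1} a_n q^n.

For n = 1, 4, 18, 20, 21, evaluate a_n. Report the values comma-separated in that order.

1, 0, 0, 0, 0

d|1:{1}  Σμ=1=1
d|4:{4,2,1}  Σμ=0+(-1)+1=0
q^18  k|18↦μ(k): 1:1 2:-1 3:-1 6:1 9:0 18:0  a_18=0
n=20: 20·1 10·2 5·4 4·5 2·10 1·20  μ→[0+1+(-1)+0+(-1)+1]=0
d|21:{1,3,7,21}  Σμ=1+(-1)+(-1)+1=0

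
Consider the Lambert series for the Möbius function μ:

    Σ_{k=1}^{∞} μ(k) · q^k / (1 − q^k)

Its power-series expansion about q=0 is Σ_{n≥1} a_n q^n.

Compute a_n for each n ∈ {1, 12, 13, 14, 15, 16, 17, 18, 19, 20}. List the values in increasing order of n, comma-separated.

1, 0, 0, 0, 0, 0, 0, 0, 0, 0

[q^1] μ(1)=1 ⇒ 1
q^12  k|12↦μ(k): 12:0 6:1 4:0 3:-1 2:-1 1:1  a_12=0
[q^13] μ(13)=-1,μ(1)=1 ⇒ 0
d|14:{1,2,7,14}  Σμ=1+(-1)+(-1)+1=0
[q^15] μ(15)=1,μ(5)=-1,μ(3)=-1,μ(1)=1 ⇒ 0
[q^16] μ(16)=0,μ(8)=0,μ(4)=0,μ(2)=-1,μ(1)=1 ⇒ 0
d|17:{17,1}  Σμ=(-1)+1=0
[q^18] μ(1)=1,μ(2)=-1,μ(3)=-1,μ(6)=1,μ(9)=0,μ(18)=0 ⇒ 0
d|19:{19,1}  Σμ=(-1)+1=0
n=20: 1·20 2·10 4·5 5·4 10·2 20·1  μ→[1+(-1)+0+(-1)+1+0]=0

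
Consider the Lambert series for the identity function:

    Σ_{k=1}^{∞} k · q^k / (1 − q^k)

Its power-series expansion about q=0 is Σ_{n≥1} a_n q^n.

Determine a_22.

[q^22] f(22)=22,f(11)=11,f(2)=2,f(1)=1 ⇒ 36

a_22 = 36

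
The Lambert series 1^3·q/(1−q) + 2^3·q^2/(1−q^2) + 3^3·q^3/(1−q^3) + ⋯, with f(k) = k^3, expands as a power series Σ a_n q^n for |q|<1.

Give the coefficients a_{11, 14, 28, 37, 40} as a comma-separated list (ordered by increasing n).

1332, 3096, 25112, 50654, 73710

q^11  k|11↦f(k): 11:1331 1:1  a_11=1332
n=14: 14·1 7·2 2·7 1·14  f→[2744+343+8+1]=3096
q^28  k|28↦f(k): 1:1 2:8 4:64 7:343 14:2744 28:21952  a_28=25112
q^37  k|37↦f(k): 1:1 37:50653  a_37=50654
q^40  k|40↦f(k): 1:1 2:8 4:64 5:125 8:512 10:1000 20:8000 40:64000  a_40=73710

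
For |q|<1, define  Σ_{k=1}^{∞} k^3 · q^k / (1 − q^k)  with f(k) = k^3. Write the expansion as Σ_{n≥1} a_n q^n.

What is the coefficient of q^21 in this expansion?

d|21:{21,7,3,1}  Σf=9261+343+27+1=9632

a_21 = 9632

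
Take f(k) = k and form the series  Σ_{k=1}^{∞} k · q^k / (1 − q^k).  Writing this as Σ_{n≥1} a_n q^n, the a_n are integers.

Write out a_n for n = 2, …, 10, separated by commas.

q^2  k|2↦f(k): 1:1 2:2  a_2=3
n=3: 1·3 3·1  f→[1+3]=4
[q^4] f(1)=1,f(2)=2,f(4)=4 ⇒ 7
d|5:{1,5}  Σf=1+5=6
[q^6] f(1)=1,f(2)=2,f(3)=3,f(6)=6 ⇒ 12
q^7  k|7↦f(k): 7:7 1:1  a_7=8
q^8  k|8↦f(k): 1:1 2:2 4:4 8:8  a_8=15
n=9: 9·1 3·3 1·9  f→[9+3+1]=13
n=10: 1·10 2·5 5·2 10·1  f→[1+2+5+10]=18

3, 4, 7, 6, 12, 8, 15, 13, 18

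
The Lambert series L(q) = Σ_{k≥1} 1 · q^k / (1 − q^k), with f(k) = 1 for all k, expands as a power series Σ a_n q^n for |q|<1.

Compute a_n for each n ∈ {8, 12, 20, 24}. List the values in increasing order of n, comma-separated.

4, 6, 6, 8

q^8  k|8↦f(k): 1:1 2:1 4:1 8:1  a_8=4
[q^12] f(12)=1,f(6)=1,f(4)=1,f(3)=1,f(2)=1,f(1)=1 ⇒ 6
n=20: 1·20 2·10 4·5 5·4 10·2 20·1  f→[1+1+1+1+1+1]=6
n=24: 24·1 12·2 8·3 6·4 4·6 3·8 2·12 1·24  f→[1+1+1+1+1+1+1+1]=8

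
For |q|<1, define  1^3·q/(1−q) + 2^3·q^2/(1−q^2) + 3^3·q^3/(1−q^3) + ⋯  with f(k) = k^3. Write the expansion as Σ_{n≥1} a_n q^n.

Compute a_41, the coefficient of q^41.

a_41 = 68922

d|41:{41,1}  Σf=68921+1=68922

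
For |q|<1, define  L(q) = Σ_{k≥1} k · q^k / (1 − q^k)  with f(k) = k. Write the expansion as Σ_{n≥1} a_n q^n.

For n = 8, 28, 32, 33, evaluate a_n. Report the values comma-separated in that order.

d|8:{8,4,2,1}  Σf=8+4+2+1=15
q^28  k|28↦f(k): 1:1 2:2 4:4 7:7 14:14 28:28  a_28=56
d|32:{1,2,4,8,16,32}  Σf=1+2+4+8+16+32=63
q^33  k|33↦f(k): 1:1 3:3 11:11 33:33  a_33=48

15, 56, 63, 48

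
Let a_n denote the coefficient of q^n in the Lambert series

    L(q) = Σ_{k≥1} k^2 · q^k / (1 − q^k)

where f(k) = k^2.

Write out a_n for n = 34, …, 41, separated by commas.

d|34:{34,17,2,1}  Σf=1156+289+4+1=1450
q^35  k|35↦f(k): 35:1225 7:49 5:25 1:1  a_35=1300
q^36  k|36↦f(k): 1:1 2:4 3:9 4:16 6:36 9:81 12:144 18:324 36:1296  a_36=1911
d|37:{37,1}  Σf=1369+1=1370
n=38: 38·1 19·2 2·19 1·38  f→[1444+361+4+1]=1810
q^39  k|39↦f(k): 39:1521 13:169 3:9 1:1  a_39=1700
q^40  k|40↦f(k): 1:1 2:4 4:16 5:25 8:64 10:100 20:400 40:1600  a_40=2210
d|41:{41,1}  Σf=1681+1=1682

1450, 1300, 1911, 1370, 1810, 1700, 2210, 1682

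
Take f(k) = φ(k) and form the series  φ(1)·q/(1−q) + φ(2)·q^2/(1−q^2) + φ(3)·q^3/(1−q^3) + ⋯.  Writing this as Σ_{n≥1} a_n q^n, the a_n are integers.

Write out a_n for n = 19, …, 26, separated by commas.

d|19:{1,19}  Σφ=1+18=19
[q^20] φ(1)=1,φ(2)=1,φ(4)=2,φ(5)=4,φ(10)=4,φ(20)=8 ⇒ 20
d|21:{1,3,7,21}  Σφ=1+2+6+12=21
n=22: 1·22 2·11 11·2 22·1  φ→[1+1+10+10]=22
d|23:{1,23}  Σφ=1+22=23
d|24:{24,12,8,6,4,3,2,1}  Σφ=8+4+4+2+2+2+1+1=24
n=25: 1·25 5·5 25·1  φ→[1+4+20]=25
[q^26] φ(1)=1,φ(2)=1,φ(13)=12,φ(26)=12 ⇒ 26

19, 20, 21, 22, 23, 24, 25, 26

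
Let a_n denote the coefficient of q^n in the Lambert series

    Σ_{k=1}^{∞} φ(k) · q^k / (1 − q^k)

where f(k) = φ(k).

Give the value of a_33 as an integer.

q^33  k|33↦φ(k): 1:1 3:2 11:10 33:20  a_33=33

a_33 = 33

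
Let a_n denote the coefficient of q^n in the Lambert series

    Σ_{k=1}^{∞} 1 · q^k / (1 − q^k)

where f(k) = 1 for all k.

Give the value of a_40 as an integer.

d|40:{1,2,4,5,8,10,20,40}  Σf=1+1+1+1+1+1+1+1=8

a_40 = 8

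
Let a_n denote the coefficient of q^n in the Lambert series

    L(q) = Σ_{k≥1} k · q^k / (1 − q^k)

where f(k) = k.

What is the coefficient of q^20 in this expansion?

[q^20] f(20)=20,f(10)=10,f(5)=5,f(4)=4,f(2)=2,f(1)=1 ⇒ 42

a_20 = 42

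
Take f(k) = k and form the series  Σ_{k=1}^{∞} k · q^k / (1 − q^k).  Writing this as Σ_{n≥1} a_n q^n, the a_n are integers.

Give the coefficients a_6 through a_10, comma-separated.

[q^6] f(1)=1,f(2)=2,f(3)=3,f(6)=6 ⇒ 12
[q^7] f(1)=1,f(7)=7 ⇒ 8
n=8: 1·8 2·4 4·2 8·1  f→[1+2+4+8]=15
d|9:{1,3,9}  Σf=1+3+9=13
[q^10] f(1)=1,f(2)=2,f(5)=5,f(10)=10 ⇒ 18

12, 8, 15, 13, 18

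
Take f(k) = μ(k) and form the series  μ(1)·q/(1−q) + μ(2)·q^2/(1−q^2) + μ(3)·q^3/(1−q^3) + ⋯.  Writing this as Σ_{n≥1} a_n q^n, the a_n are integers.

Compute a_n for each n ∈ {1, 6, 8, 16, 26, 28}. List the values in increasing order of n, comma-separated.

1, 0, 0, 0, 0, 0

[q^1] μ(1)=1 ⇒ 1
q^6  k|6↦μ(k): 6:1 3:-1 2:-1 1:1  a_6=0
[q^8] μ(8)=0,μ(4)=0,μ(2)=-1,μ(1)=1 ⇒ 0
d|16:{1,2,4,8,16}  Σμ=1+(-1)+0+0+0=0
q^26  k|26↦μ(k): 26:1 13:-1 2:-1 1:1  a_26=0
[q^28] μ(28)=0,μ(14)=1,μ(7)=-1,μ(4)=0,μ(2)=-1,μ(1)=1 ⇒ 0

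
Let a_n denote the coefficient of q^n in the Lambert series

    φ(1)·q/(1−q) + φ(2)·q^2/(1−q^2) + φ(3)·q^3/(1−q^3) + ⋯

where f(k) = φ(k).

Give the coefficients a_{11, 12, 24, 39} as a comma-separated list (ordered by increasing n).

[q^11] φ(1)=1,φ(11)=10 ⇒ 11
d|12:{12,6,4,3,2,1}  Σφ=4+2+2+2+1+1=12
n=24: 24·1 12·2 8·3 6·4 4·6 3·8 2·12 1·24  φ→[8+4+4+2+2+2+1+1]=24
n=39: 39·1 13·3 3·13 1·39  φ→[24+12+2+1]=39

11, 12, 24, 39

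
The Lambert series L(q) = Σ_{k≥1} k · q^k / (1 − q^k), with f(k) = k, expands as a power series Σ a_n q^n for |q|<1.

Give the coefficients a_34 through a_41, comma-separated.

54, 48, 91, 38, 60, 56, 90, 42

q^34  k|34↦f(k): 1:1 2:2 17:17 34:34  a_34=54
n=35: 1·35 5·7 7·5 35·1  f→[1+5+7+35]=48
q^36  k|36↦f(k): 36:36 18:18 12:12 9:9 6:6 4:4 3:3 2:2 1:1  a_36=91
q^37  k|37↦f(k): 1:1 37:37  a_37=38
q^38  k|38↦f(k): 1:1 2:2 19:19 38:38  a_38=60
q^39  k|39↦f(k): 1:1 3:3 13:13 39:39  a_39=56
q^40  k|40↦f(k): 1:1 2:2 4:4 5:5 8:8 10:10 20:20 40:40  a_40=90
q^41  k|41↦f(k): 1:1 41:41  a_41=42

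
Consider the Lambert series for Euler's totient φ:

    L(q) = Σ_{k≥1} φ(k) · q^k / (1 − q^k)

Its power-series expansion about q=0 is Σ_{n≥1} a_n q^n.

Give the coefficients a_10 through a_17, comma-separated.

[q^10] φ(10)=4,φ(5)=4,φ(2)=1,φ(1)=1 ⇒ 10
d|11:{1,11}  Σφ=1+10=11
n=12: 12·1 6·2 4·3 3·4 2·6 1·12  φ→[4+2+2+2+1+1]=12
d|13:{1,13}  Σφ=1+12=13
d|14:{14,7,2,1}  Σφ=6+6+1+1=14
q^15  k|15↦φ(k): 1:1 3:2 5:4 15:8  a_15=15
n=16: 16·1 8·2 4·4 2·8 1·16  φ→[8+4+2+1+1]=16
d|17:{17,1}  Σφ=16+1=17

10, 11, 12, 13, 14, 15, 16, 17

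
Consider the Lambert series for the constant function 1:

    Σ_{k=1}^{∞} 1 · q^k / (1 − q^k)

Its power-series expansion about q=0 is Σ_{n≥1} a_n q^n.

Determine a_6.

a_6 = 4

[q^6] f(6)=1,f(3)=1,f(2)=1,f(1)=1 ⇒ 4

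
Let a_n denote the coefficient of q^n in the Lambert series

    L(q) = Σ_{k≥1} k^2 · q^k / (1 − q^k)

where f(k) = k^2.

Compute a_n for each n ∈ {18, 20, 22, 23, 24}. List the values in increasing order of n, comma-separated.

[q^18] f(18)=324,f(9)=81,f(6)=36,f(3)=9,f(2)=4,f(1)=1 ⇒ 455
[q^20] f(20)=400,f(10)=100,f(5)=25,f(4)=16,f(2)=4,f(1)=1 ⇒ 546
q^22  k|22↦f(k): 22:484 11:121 2:4 1:1  a_22=610
n=23: 23·1 1·23  f→[529+1]=530
q^24  k|24↦f(k): 1:1 2:4 3:9 4:16 6:36 8:64 12:144 24:576  a_24=850

455, 546, 610, 530, 850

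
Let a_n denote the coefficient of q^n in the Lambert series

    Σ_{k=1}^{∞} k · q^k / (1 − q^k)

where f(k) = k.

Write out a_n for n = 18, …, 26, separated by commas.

[q^18] f(18)=18,f(9)=9,f(6)=6,f(3)=3,f(2)=2,f(1)=1 ⇒ 39
[q^19] f(19)=19,f(1)=1 ⇒ 20
q^20  k|20↦f(k): 20:20 10:10 5:5 4:4 2:2 1:1  a_20=42
[q^21] f(1)=1,f(3)=3,f(7)=7,f(21)=21 ⇒ 32
n=22: 1·22 2·11 11·2 22·1  f→[1+2+11+22]=36
n=23: 23·1 1·23  f→[23+1]=24
[q^24] f(1)=1,f(2)=2,f(3)=3,f(4)=4,f(6)=6,f(8)=8,f(12)=12,f(24)=24 ⇒ 60
d|25:{1,5,25}  Σf=1+5+25=31
[q^26] f(1)=1,f(2)=2,f(13)=13,f(26)=26 ⇒ 42

39, 20, 42, 32, 36, 24, 60, 31, 42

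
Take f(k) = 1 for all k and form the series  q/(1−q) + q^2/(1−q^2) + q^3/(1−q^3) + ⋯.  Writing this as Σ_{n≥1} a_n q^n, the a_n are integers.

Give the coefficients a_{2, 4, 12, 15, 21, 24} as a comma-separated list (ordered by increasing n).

d|2:{2,1}  Σf=1+1=2
[q^4] f(1)=1,f(2)=1,f(4)=1 ⇒ 3
n=12: 12·1 6·2 4·3 3·4 2·6 1·12  f→[1+1+1+1+1+1]=6
q^15  k|15↦f(k): 15:1 5:1 3:1 1:1  a_15=4
[q^21] f(1)=1,f(3)=1,f(7)=1,f(21)=1 ⇒ 4
n=24: 24·1 12·2 8·3 6·4 4·6 3·8 2·12 1·24  f→[1+1+1+1+1+1+1+1]=8

2, 3, 6, 4, 4, 8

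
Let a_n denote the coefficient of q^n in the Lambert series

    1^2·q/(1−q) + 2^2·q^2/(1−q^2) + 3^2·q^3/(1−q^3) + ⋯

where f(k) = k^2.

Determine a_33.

a_33 = 1220

n=33: 33·1 11·3 3·11 1·33  f→[1089+121+9+1]=1220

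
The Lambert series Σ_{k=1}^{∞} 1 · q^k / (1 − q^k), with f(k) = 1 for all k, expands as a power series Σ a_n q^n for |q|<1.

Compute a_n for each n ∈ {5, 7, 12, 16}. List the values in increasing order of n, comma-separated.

n=5: 1·5 5·1  f→[1+1]=2
n=7: 7·1 1·7  f→[1+1]=2
q^12  k|12↦f(k): 1:1 2:1 3:1 4:1 6:1 12:1  a_12=6
[q^16] f(16)=1,f(8)=1,f(4)=1,f(2)=1,f(1)=1 ⇒ 5

2, 2, 6, 5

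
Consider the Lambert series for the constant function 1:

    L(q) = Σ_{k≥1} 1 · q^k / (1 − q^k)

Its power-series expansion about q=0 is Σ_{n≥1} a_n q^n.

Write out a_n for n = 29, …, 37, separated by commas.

[q^29] f(29)=1,f(1)=1 ⇒ 2
n=30: 30·1 15·2 10·3 6·5 5·6 3·10 2·15 1·30  f→[1+1+1+1+1+1+1+1]=8
q^31  k|31↦f(k): 1:1 31:1  a_31=2
d|32:{32,16,8,4,2,1}  Σf=1+1+1+1+1+1=6
q^33  k|33↦f(k): 1:1 3:1 11:1 33:1  a_33=4
d|34:{34,17,2,1}  Σf=1+1+1+1=4
[q^35] f(35)=1,f(7)=1,f(5)=1,f(1)=1 ⇒ 4
[q^36] f(1)=1,f(2)=1,f(3)=1,f(4)=1,f(6)=1,f(9)=1,f(12)=1,f(18)=1,f(36)=1 ⇒ 9
[q^37] f(1)=1,f(37)=1 ⇒ 2

2, 8, 2, 6, 4, 4, 4, 9, 2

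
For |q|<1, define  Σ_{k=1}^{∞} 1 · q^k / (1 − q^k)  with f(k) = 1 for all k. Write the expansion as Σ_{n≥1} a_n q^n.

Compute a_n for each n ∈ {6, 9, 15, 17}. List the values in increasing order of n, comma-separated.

d|6:{6,3,2,1}  Σf=1+1+1+1=4
n=9: 1·9 3·3 9·1  f→[1+1+1]=3
n=15: 15·1 5·3 3·5 1·15  f→[1+1+1+1]=4
[q^17] f(1)=1,f(17)=1 ⇒ 2

4, 3, 4, 2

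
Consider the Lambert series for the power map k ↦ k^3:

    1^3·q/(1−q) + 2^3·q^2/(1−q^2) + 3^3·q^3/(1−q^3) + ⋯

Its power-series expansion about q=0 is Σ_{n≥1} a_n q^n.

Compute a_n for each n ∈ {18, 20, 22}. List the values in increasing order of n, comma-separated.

6813, 9198, 11988

d|18:{1,2,3,6,9,18}  Σf=1+8+27+216+729+5832=6813
[q^20] f(1)=1,f(2)=8,f(4)=64,f(5)=125,f(10)=1000,f(20)=8000 ⇒ 9198
d|22:{22,11,2,1}  Σf=10648+1331+8+1=11988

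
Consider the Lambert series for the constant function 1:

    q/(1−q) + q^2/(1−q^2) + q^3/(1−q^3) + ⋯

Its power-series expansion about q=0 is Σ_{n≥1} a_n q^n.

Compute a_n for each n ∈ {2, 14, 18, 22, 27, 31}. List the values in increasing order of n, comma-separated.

2, 4, 6, 4, 4, 2

d|2:{2,1}  Σf=1+1=2
q^14  k|14↦f(k): 14:1 7:1 2:1 1:1  a_14=4
[q^18] f(1)=1,f(2)=1,f(3)=1,f(6)=1,f(9)=1,f(18)=1 ⇒ 6
d|22:{22,11,2,1}  Σf=1+1+1+1=4
d|27:{27,9,3,1}  Σf=1+1+1+1=4
[q^31] f(31)=1,f(1)=1 ⇒ 2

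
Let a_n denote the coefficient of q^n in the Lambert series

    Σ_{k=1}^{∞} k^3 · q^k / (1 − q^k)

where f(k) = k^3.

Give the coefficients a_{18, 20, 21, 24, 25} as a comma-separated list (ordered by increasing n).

d|18:{1,2,3,6,9,18}  Σf=1+8+27+216+729+5832=6813
[q^20] f(1)=1,f(2)=8,f(4)=64,f(5)=125,f(10)=1000,f(20)=8000 ⇒ 9198
d|21:{1,3,7,21}  Σf=1+27+343+9261=9632
[q^24] f(1)=1,f(2)=8,f(3)=27,f(4)=64,f(6)=216,f(8)=512,f(12)=1728,f(24)=13824 ⇒ 16380
d|25:{1,5,25}  Σf=1+125+15625=15751

6813, 9198, 9632, 16380, 15751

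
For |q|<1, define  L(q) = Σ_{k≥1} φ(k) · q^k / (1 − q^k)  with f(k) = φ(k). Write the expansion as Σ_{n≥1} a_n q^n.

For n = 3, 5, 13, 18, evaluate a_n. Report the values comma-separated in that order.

n=3: 1·3 3·1  φ→[1+2]=3
n=5: 1·5 5·1  φ→[1+4]=5
[q^13] φ(13)=12,φ(1)=1 ⇒ 13
[q^18] φ(18)=6,φ(9)=6,φ(6)=2,φ(3)=2,φ(2)=1,φ(1)=1 ⇒ 18

3, 5, 13, 18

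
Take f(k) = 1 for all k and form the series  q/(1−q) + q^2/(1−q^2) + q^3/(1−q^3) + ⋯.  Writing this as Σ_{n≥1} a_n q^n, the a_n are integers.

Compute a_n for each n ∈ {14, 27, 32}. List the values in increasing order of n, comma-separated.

q^14  k|14↦f(k): 14:1 7:1 2:1 1:1  a_14=4
[q^27] f(27)=1,f(9)=1,f(3)=1,f(1)=1 ⇒ 4
n=32: 1·32 2·16 4·8 8·4 16·2 32·1  f→[1+1+1+1+1+1]=6

4, 4, 6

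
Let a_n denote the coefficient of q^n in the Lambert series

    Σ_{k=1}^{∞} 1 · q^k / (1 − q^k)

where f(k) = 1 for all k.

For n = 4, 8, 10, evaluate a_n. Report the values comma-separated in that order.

3, 4, 4

[q^4] f(4)=1,f(2)=1,f(1)=1 ⇒ 3
q^8  k|8↦f(k): 1:1 2:1 4:1 8:1  a_8=4
d|10:{10,5,2,1}  Σf=1+1+1+1=4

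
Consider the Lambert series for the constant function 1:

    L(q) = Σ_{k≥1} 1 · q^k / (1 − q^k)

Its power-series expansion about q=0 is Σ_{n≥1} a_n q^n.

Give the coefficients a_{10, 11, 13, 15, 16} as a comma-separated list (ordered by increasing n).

q^10  k|10↦f(k): 10:1 5:1 2:1 1:1  a_10=4
n=11: 11·1 1·11  f→[1+1]=2
n=13: 13·1 1·13  f→[1+1]=2
n=15: 1·15 3·5 5·3 15·1  f→[1+1+1+1]=4
n=16: 1·16 2·8 4·4 8·2 16·1  f→[1+1+1+1+1]=5

4, 2, 2, 4, 5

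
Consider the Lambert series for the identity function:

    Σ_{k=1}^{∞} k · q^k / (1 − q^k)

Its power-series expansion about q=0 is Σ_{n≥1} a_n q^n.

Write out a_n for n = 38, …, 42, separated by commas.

[q^38] f(38)=38,f(19)=19,f(2)=2,f(1)=1 ⇒ 60
q^39  k|39↦f(k): 39:39 13:13 3:3 1:1  a_39=56
n=40: 1·40 2·20 4·10 5·8 8·5 10·4 20·2 40·1  f→[1+2+4+5+8+10+20+40]=90
[q^41] f(41)=41,f(1)=1 ⇒ 42
n=42: 42·1 21·2 14·3 7·6 6·7 3·14 2·21 1·42  f→[42+21+14+7+6+3+2+1]=96

60, 56, 90, 42, 96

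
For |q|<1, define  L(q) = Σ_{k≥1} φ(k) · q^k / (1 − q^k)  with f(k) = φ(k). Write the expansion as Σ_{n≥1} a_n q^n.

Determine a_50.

q^50  k|50↦φ(k): 1:1 2:1 5:4 10:4 25:20 50:20  a_50=50

a_50 = 50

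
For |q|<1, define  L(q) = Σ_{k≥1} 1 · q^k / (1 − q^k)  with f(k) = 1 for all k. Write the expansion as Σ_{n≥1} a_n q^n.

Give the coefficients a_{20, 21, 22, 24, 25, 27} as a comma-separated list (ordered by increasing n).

n=20: 1·20 2·10 4·5 5·4 10·2 20·1  f→[1+1+1+1+1+1]=6
[q^21] f(21)=1,f(7)=1,f(3)=1,f(1)=1 ⇒ 4
n=22: 1·22 2·11 11·2 22·1  f→[1+1+1+1]=4
q^24  k|24↦f(k): 1:1 2:1 3:1 4:1 6:1 8:1 12:1 24:1  a_24=8
q^25  k|25↦f(k): 1:1 5:1 25:1  a_25=3
n=27: 27·1 9·3 3·9 1·27  f→[1+1+1+1]=4

6, 4, 4, 8, 3, 4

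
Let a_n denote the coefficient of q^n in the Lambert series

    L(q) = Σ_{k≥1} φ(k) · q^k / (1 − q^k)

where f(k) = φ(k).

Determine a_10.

d|10:{1,2,5,10}  Σφ=1+1+4+4=10

a_10 = 10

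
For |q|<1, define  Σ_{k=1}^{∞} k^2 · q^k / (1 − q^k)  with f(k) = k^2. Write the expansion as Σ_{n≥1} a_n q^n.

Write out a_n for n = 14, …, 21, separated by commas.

d|14:{14,7,2,1}  Σf=196+49+4+1=250
d|15:{15,5,3,1}  Σf=225+25+9+1=260
n=16: 1·16 2·8 4·4 8·2 16·1  f→[1+4+16+64+256]=341
q^17  k|17↦f(k): 1:1 17:289  a_17=290
n=18: 1·18 2·9 3·6 6·3 9·2 18·1  f→[1+4+9+36+81+324]=455
d|19:{19,1}  Σf=361+1=362
d|20:{20,10,5,4,2,1}  Σf=400+100+25+16+4+1=546
q^21  k|21↦f(k): 1:1 3:9 7:49 21:441  a_21=500

250, 260, 341, 290, 455, 362, 546, 500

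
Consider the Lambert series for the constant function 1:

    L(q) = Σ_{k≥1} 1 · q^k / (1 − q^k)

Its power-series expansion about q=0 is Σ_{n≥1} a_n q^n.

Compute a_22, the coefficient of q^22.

a_22 = 4

d|22:{1,2,11,22}  Σf=1+1+1+1=4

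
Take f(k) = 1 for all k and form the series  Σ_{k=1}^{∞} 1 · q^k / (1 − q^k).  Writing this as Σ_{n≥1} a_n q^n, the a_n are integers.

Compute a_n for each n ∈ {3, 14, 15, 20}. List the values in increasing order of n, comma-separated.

2, 4, 4, 6

q^3  k|3↦f(k): 1:1 3:1  a_3=2
n=14: 14·1 7·2 2·7 1·14  f→[1+1+1+1]=4
q^15  k|15↦f(k): 15:1 5:1 3:1 1:1  a_15=4
[q^20] f(1)=1,f(2)=1,f(4)=1,f(5)=1,f(10)=1,f(20)=1 ⇒ 6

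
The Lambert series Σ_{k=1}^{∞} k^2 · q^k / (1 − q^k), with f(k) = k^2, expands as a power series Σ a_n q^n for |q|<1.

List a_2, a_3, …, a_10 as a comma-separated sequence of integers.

q^2  k|2↦f(k): 1:1 2:4  a_2=5
n=3: 3·1 1·3  f→[9+1]=10
[q^4] f(4)=16,f(2)=4,f(1)=1 ⇒ 21
[q^5] f(1)=1,f(5)=25 ⇒ 26
q^6  k|6↦f(k): 1:1 2:4 3:9 6:36  a_6=50
n=7: 7·1 1·7  f→[49+1]=50
[q^8] f(1)=1,f(2)=4,f(4)=16,f(8)=64 ⇒ 85
d|9:{1,3,9}  Σf=1+9+81=91
d|10:{1,2,5,10}  Σf=1+4+25+100=130

5, 10, 21, 26, 50, 50, 85, 91, 130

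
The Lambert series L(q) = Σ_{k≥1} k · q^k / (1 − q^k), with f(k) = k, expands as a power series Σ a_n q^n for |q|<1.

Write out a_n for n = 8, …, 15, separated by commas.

[q^8] f(1)=1,f(2)=2,f(4)=4,f(8)=8 ⇒ 15
n=9: 1·9 3·3 9·1  f→[1+3+9]=13
d|10:{10,5,2,1}  Σf=10+5+2+1=18
d|11:{11,1}  Σf=11+1=12
n=12: 12·1 6·2 4·3 3·4 2·6 1·12  f→[12+6+4+3+2+1]=28
[q^13] f(13)=13,f(1)=1 ⇒ 14
q^14  k|14↦f(k): 14:14 7:7 2:2 1:1  a_14=24
d|15:{15,5,3,1}  Σf=15+5+3+1=24

15, 13, 18, 12, 28, 14, 24, 24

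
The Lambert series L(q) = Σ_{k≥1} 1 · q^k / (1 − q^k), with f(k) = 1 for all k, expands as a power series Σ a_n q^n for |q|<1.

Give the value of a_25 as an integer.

d|25:{1,5,25}  Σf=1+1+1=3

a_25 = 3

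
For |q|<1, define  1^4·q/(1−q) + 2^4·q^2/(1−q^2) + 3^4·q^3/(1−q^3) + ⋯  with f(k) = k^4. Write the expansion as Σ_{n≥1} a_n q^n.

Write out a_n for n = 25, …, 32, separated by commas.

q^25  k|25↦f(k): 1:1 5:625 25:390625  a_25=391251
n=26: 1·26 2·13 13·2 26·1  f→[1+16+28561+456976]=485554
q^27  k|27↦f(k): 1:1 3:81 9:6561 27:531441  a_27=538084
n=28: 28·1 14·2 7·4 4·7 2·14 1·28  f→[614656+38416+2401+256+16+1]=655746
q^29  k|29↦f(k): 1:1 29:707281  a_29=707282
d|30:{1,2,3,5,6,10,15,30}  Σf=1+16+81+625+1296+10000+50625+810000=872644
[q^31] f(31)=923521,f(1)=1 ⇒ 923522
q^32  k|32↦f(k): 1:1 2:16 4:256 8:4096 16:65536 32:1048576  a_32=1118481

391251, 485554, 538084, 655746, 707282, 872644, 923522, 1118481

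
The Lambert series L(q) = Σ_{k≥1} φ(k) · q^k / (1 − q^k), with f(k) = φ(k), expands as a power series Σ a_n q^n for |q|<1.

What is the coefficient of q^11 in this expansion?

d|11:{11,1}  Σφ=10+1=11

a_11 = 11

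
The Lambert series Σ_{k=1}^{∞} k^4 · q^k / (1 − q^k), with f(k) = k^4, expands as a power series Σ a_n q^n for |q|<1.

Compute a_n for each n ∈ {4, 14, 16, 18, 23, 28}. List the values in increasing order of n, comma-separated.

273, 40834, 69905, 112931, 279842, 655746

n=4: 4·1 2·2 1·4  f→[256+16+1]=273
q^14  k|14↦f(k): 14:38416 7:2401 2:16 1:1  a_14=40834
[q^16] f(1)=1,f(2)=16,f(4)=256,f(8)=4096,f(16)=65536 ⇒ 69905
q^18  k|18↦f(k): 18:104976 9:6561 6:1296 3:81 2:16 1:1  a_18=112931
q^23  k|23↦f(k): 1:1 23:279841  a_23=279842
d|28:{28,14,7,4,2,1}  Σf=614656+38416+2401+256+16+1=655746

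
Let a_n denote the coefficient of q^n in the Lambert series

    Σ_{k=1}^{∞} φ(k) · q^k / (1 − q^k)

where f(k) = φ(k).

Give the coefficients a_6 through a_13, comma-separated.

d|6:{6,3,2,1}  Σφ=2+2+1+1=6
d|7:{7,1}  Σφ=6+1=7
n=8: 1·8 2·4 4·2 8·1  φ→[1+1+2+4]=8
q^9  k|9↦φ(k): 1:1 3:2 9:6  a_9=9
d|10:{1,2,5,10}  Σφ=1+1+4+4=10
[q^11] φ(1)=1,φ(11)=10 ⇒ 11
[q^12] φ(12)=4,φ(6)=2,φ(4)=2,φ(3)=2,φ(2)=1,φ(1)=1 ⇒ 12
q^13  k|13↦φ(k): 1:1 13:12  a_13=13

6, 7, 8, 9, 10, 11, 12, 13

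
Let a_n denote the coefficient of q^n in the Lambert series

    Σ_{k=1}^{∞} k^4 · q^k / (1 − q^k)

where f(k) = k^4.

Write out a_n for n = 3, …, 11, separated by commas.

q^3  k|3↦f(k): 1:1 3:81  a_3=82
[q^4] f(4)=256,f(2)=16,f(1)=1 ⇒ 273
n=5: 5·1 1·5  f→[625+1]=626
d|6:{6,3,2,1}  Σf=1296+81+16+1=1394
d|7:{7,1}  Σf=2401+1=2402
d|8:{1,2,4,8}  Σf=1+16+256+4096=4369
n=9: 9·1 3·3 1·9  f→[6561+81+1]=6643
n=10: 1·10 2·5 5·2 10·1  f→[1+16+625+10000]=10642
q^11  k|11↦f(k): 1:1 11:14641  a_11=14642

82, 273, 626, 1394, 2402, 4369, 6643, 10642, 14642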